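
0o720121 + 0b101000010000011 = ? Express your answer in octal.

0o770324

0b101000010000011 = 0o50203 in octal.
Add column by column in base 8, right to left:
  1+3 = 4
  2+0 = 2
  1+2 = 3
  0+0 = 0
  2+5 = 7
  7+0 = 7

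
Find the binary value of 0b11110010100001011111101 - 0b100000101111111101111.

Subtract column by column in base 2:
  1-1 → 0
  0-1 → 1 (borrow)
  1-1-1 → 1 (borrow)
  1-1-1 → 1 (borrow)
  1-0-1 → 0
  1-1 → 0
  1-1 → 0
  1-1 → 0
  0-1 → 1 (borrow)
  1-1-1 → 1 (borrow)
  0-1-1 → 0 (borrow)
  0-1-1 → 0 (borrow)
  0-1-1 → 0 (borrow)
  0-0-1 → 1 (borrow)
  1-1-1 → 1 (borrow)
  0-0-1 → 1 (borrow)
  1-0-1 → 0
  0-0 → 0
  0-0 → 0
  1-0 → 1
  1-1 → 0
  1-0 → 1
  1-0 → 1

0b11010001110001100001110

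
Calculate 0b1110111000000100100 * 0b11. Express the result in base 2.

0b101100101000001101100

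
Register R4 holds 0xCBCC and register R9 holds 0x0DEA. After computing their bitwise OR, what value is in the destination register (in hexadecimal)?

OR each hex digit independently (no carries):
  C|0=C, B|D=F, C|E=E, C|A=E

0xCFEE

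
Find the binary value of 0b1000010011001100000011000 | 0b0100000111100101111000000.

OR bit by bit (1 where either bit is 1):
  1000010011001100000011000
| 0100000111100101111000000
= 1100010111101101111011000

0b1100010111101101111011000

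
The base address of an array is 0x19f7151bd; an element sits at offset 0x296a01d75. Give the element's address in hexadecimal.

Add column by column in base 16, right to left:
  d+5 = 2 carry 1
  b+7+1 = 3 carry 1
  1+d+1 = f
  5+1 = 6
  1+0 = 1
  7+a = 1 carry 1
  f+6+1 = 6 carry 1
  9+9+1 = 3 carry 1
  1+2+1 = 4

0x436116f32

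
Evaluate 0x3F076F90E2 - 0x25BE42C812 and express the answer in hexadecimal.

Subtract column by column in base 16:
  2-2 → 0
  E-1 → D
  0-8 → 8 (borrow)
  9-C-1 → C (borrow)
  F-2-1 → C
  6-4 → 2
  7-E → 9 (borrow)
  0-B-1 → 4 (borrow)
  F-5-1 → 9
  3-2 → 1

0x19492CC8D0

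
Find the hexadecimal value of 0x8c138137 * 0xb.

0x604d68d5d

Multiply each base-16 digit by 11, carrying:
  7×11 = 77 → write d carry 4
  3×11+4 = 37 → write 5 carry 2
  1×11+2 = 13 → write d
  8×11 = 88 → write 8 carry 5
  3×11+5 = 38 → write 6 carry 2
  1×11+2 = 13 → write d
  c×11 = 132 → write 4 carry 8
  8×11+8 = 96 → write 0 carry 6
  remaining carry: 6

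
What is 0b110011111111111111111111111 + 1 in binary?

0b110100000000000000000000000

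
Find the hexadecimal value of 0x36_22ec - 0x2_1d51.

Subtract column by column in base 16:
  c-1 → b
  e-5 → 9
  2-d → 5 (borrow)
  2-1-1 → 0
  6-2 → 4
  3-0 → 3

0x34059b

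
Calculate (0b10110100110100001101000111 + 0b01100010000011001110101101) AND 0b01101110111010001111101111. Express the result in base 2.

0b110110010001011100100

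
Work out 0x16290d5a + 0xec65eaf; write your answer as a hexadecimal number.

0x24ef6c09

Add column by column in base 16, right to left:
  a+f = 9 carry 1
  5+a+1 = 0 carry 1
  d+e+1 = c carry 1
  0+5+1 = 6
  9+6 = f
  2+c = e
  6+e = 4 carry 1
  1+0+1 = 2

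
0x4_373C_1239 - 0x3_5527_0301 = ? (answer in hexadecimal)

Subtract column by column in base 16:
  9-1 → 8
  3-0 → 3
  2-3 → F (borrow)
  1-0-1 → 0
  C-7 → 5
  3-2 → 1
  7-5 → 2
  3-5 → E (borrow)
  4-3-1 → 0

0xE2150F38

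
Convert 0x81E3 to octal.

Expand each hex digit to 4 bits: 8=1000 1=0001 E=1110 3=0011.
Group the bits in threes: 001 000 000 111 100 011 → 100743.

0o100743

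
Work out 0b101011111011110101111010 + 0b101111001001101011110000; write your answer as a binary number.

0b1011011000101100001101010

Add column by column in base 2, right to left:
  0+0 = 0
  1+0 = 1
  0+0 = 0
  1+0 = 1
  1+1 = 0 carry 1
  1+1+1 = 1 carry 1
  1+1+1 = 1 carry 1
  0+1+1 = 0 carry 1
  1+0+1 = 0 carry 1
  0+1+1 = 0 carry 1
  1+0+1 = 0 carry 1
  1+1+1 = 1 carry 1
  1+1+1 = 1 carry 1
  1+0+1 = 0 carry 1
  0+0+1 = 1
  1+1 = 0 carry 1
  1+0+1 = 0 carry 1
  1+0+1 = 0 carry 1
  1+1+1 = 1 carry 1
  1+1+1 = 1 carry 1
  0+1+1 = 0 carry 1
  1+1+1 = 1 carry 1
  0+0+1 = 1
  1+1 = 0 carry 1
  final carry 1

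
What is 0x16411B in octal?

0o5440433

Expand each hex digit to 4 bits: 1=0001 6=0110 4=0100 1=0001 1=0001 B=1011.
Group the bits in threes: 101 100 100 000 100 011 011 → 5440433.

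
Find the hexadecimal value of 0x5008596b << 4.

Shifting left by 4 bits = 1 hex digit: append 1 zero.

0x5008596b0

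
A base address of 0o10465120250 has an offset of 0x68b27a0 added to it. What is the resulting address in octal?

0x68b27a0 = 0o642623640 in octal.
Add column by column in base 8, right to left:
  0+0 = 0
  5+4 = 1 carry 1
  2+6+1 = 1 carry 1
  0+3+1 = 4
  2+2 = 4
  1+6 = 7
  5+2 = 7
  6+4 = 2 carry 1
  4+6+1 = 3 carry 1
  0+0+1 = 1
  1+0 = 1

0o11327744110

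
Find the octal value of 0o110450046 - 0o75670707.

0o12557137

Subtract column by column in base 8:
  6-7 → 7 (borrow)
  4-0-1 → 3
  0-7 → 1 (borrow)
  0-0-1 → 7 (borrow)
  5-7-1 → 5 (borrow)
  4-6-1 → 5 (borrow)
  0-5-1 → 2 (borrow)
  1-7-1 → 1 (borrow)
  1-0-1 → 0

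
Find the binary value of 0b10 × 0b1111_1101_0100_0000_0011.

Multiply each base-2 digit by 2, carrying:
  1×2 = 2 → write 0 carry 1
  1×2+1 = 3 → write 1 carry 1
  0×2+1 = 1 → write 1
  0×2 = 0 → write 0
  0×2 = 0 → write 0
  0×2 = 0 → write 0
  0×2 = 0 → write 0
  0×2 = 0 → write 0
  0×2 = 0 → write 0
  0×2 = 0 → write 0
  1×2 = 2 → write 0 carry 1
  0×2+1 = 1 → write 1
  1×2 = 2 → write 0 carry 1
  0×2+1 = 1 → write 1
  1×2 = 2 → write 0 carry 1
  1×2+1 = 3 → write 1 carry 1
  1×2+1 = 3 → write 1 carry 1
  1×2+1 = 3 → write 1 carry 1
  1×2+1 = 3 → write 1 carry 1
  1×2+1 = 3 → write 1 carry 1
  remaining carry: 1

0b111111010100000000110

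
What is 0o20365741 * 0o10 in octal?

0o203657410

Multiply each base-8 digit by 8, carrying:
  1×8 = 8 → write 0 carry 1
  4×8+1 = 33 → write 1 carry 4
  7×8+4 = 60 → write 4 carry 7
  5×8+7 = 47 → write 7 carry 5
  6×8+5 = 53 → write 5 carry 6
  3×8+6 = 30 → write 6 carry 3
  0×8+3 = 3 → write 3
  2×8 = 16 → write 0 carry 2
  remaining carry: 2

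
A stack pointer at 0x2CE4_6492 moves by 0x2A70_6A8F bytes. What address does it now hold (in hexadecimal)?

Add column by column in base 16, right to left:
  2+F = 1 carry 1
  9+8+1 = 2 carry 1
  4+A+1 = F
  6+6 = C
  4+0 = 4
  E+7 = 5 carry 1
  C+A+1 = 7 carry 1
  2+2+1 = 5

0x5754CF21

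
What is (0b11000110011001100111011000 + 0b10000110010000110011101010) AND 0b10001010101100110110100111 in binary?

0b1000101000010010000010

Add column by column in base 2, right to left:
  0+0 = 0
  0+1 = 1
  0+0 = 0
  1+1 = 0 carry 1
  1+0+1 = 0 carry 1
  0+1+1 = 0 carry 1
  1+1+1 = 1 carry 1
  1+1+1 = 1 carry 1
  1+0+1 = 0 carry 1
  0+0+1 = 1
  0+1 = 1
  1+1 = 0 carry 1
  1+0+1 = 0 carry 1
  0+0+1 = 1
  0+0 = 0
  1+0 = 1
  1+1 = 0 carry 1
  0+0+1 = 1
  0+0 = 0
  1+1 = 0 carry 1
  1+1+1 = 1 carry 1
  0+0+1 = 1
  0+0 = 0
  0+0 = 0
  1+0 = 1
  1+1 = 0 carry 1
  final carry 1
Sum = 0b101001100101010011011000010; now AND with 0b10001010101100110110100111:
  101001100101010011011000010
& 010001010101100110110100111
= 000001000101000010010000010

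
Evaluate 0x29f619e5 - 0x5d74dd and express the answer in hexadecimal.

0x2998a508

Subtract column by column in base 16:
  5-d → 8 (borrow)
  e-d-1 → 0
  9-4 → 5
  1-7 → a (borrow)
  6-d-1 → 8 (borrow)
  f-5-1 → 9
  9-0 → 9
  2-0 → 2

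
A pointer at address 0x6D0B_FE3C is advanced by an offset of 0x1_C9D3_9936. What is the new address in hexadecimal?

0x236DF9772

Add column by column in base 16, right to left:
  C+6 = 2 carry 1
  3+3+1 = 7
  E+9 = 7 carry 1
  F+9+1 = 9 carry 1
  B+3+1 = F
  0+D = D
  D+9 = 6 carry 1
  6+C+1 = 3 carry 1
  0+1+1 = 2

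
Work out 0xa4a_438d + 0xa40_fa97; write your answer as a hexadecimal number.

0x148b3e24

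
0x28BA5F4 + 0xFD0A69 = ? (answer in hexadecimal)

0x388B05D

Add column by column in base 16, right to left:
  4+9 = D
  F+6 = 5 carry 1
  5+A+1 = 0 carry 1
  A+0+1 = B
  B+D = 8 carry 1
  8+F+1 = 8 carry 1
  2+0+1 = 3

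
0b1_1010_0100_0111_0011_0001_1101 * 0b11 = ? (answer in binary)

0b100111011010101100101010111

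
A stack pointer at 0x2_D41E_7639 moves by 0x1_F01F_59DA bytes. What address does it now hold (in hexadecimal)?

Add column by column in base 16, right to left:
  9+A = 3 carry 1
  3+D+1 = 1 carry 1
  6+9+1 = 0 carry 1
  7+5+1 = D
  E+F = D carry 1
  1+1+1 = 3
  4+0 = 4
  D+F = C carry 1
  2+1+1 = 4

0x4C43DD013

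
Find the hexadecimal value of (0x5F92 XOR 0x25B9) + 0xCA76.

First 0x5F92 XOR 0x25B9 = 0x7A2B.
Add column by column in base 16, right to left:
  B+6 = 1 carry 1
  2+7+1 = A
  A+A = 4 carry 1
  7+C+1 = 4 carry 1
  final carry 1

0x144A1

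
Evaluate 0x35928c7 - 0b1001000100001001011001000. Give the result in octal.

0x35928c7 = 0o326224307 in octal.
0b1001000100001001011001000 = 0o110411310 in octal.
Subtract column by column in base 8:
  7-0 → 7
  0-1 → 7 (borrow)
  3-3-1 → 7 (borrow)
  4-1-1 → 2
  2-1 → 1
  2-4 → 6 (borrow)
  6-0-1 → 5
  2-1 → 1
  3-1 → 2

0o215612777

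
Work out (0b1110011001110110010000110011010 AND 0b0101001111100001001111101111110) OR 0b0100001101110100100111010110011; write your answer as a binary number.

0b100001101110100100111110111011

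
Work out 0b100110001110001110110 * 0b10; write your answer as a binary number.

0b1001100011100011101100

Multiply each base-2 digit by 2, carrying:
  0×2 = 0 → write 0
  1×2 = 2 → write 0 carry 1
  1×2+1 = 3 → write 1 carry 1
  0×2+1 = 1 → write 1
  1×2 = 2 → write 0 carry 1
  1×2+1 = 3 → write 1 carry 1
  1×2+1 = 3 → write 1 carry 1
  0×2+1 = 1 → write 1
  0×2 = 0 → write 0
  0×2 = 0 → write 0
  1×2 = 2 → write 0 carry 1
  1×2+1 = 3 → write 1 carry 1
  1×2+1 = 3 → write 1 carry 1
  0×2+1 = 1 → write 1
  0×2 = 0 → write 0
  0×2 = 0 → write 0
  1×2 = 2 → write 0 carry 1
  1×2+1 = 3 → write 1 carry 1
  0×2+1 = 1 → write 1
  0×2 = 0 → write 0
  1×2 = 2 → write 0 carry 1
  remaining carry: 1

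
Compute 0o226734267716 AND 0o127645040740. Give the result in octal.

0o026604040700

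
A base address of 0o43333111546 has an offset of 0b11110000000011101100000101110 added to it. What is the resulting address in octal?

0b11110000000011101100000101110 = 0o3600354056 in octal.
Add column by column in base 8, right to left:
  6+6 = 4 carry 1
  4+5+1 = 2 carry 1
  5+0+1 = 6
  1+4 = 5
  1+5 = 6
  1+3 = 4
  3+0 = 3
  3+0 = 3
  3+6 = 1 carry 1
  3+3+1 = 7
  4+0 = 4

0o47133465624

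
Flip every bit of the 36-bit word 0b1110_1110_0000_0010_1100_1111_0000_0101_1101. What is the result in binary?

0b000100011111110100110000111110100010

Invert each bit: 111011100000001011001111000001011101 → 000100011111110100110000111110100010.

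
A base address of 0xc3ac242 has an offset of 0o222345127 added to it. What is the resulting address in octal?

0xc3ac242 = 0o1416541102 in octal.
Add column by column in base 8, right to left:
  2+7 = 1 carry 1
  0+2+1 = 3
  1+1 = 2
  1+5 = 6
  4+4 = 0 carry 1
  5+3+1 = 1 carry 1
  6+2+1 = 1 carry 1
  1+2+1 = 4
  4+2 = 6
  1+0 = 1

0o1641106231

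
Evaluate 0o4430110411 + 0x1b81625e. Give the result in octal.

0o7770371547

0x1b81625e = 0o3340261136 in octal.
Add column by column in base 8, right to left:
  1+6 = 7
  1+3 = 4
  4+1 = 5
  0+1 = 1
  1+6 = 7
  1+2 = 3
  0+0 = 0
  3+4 = 7
  4+3 = 7
  4+3 = 7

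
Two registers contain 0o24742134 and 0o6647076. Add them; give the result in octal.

0o33611232

Add column by column in base 8, right to left:
  4+6 = 2 carry 1
  3+7+1 = 3 carry 1
  1+0+1 = 2
  2+7 = 1 carry 1
  4+4+1 = 1 carry 1
  7+6+1 = 6 carry 1
  4+6+1 = 3 carry 1
  2+0+1 = 3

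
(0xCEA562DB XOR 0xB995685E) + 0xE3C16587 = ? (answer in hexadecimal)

0x15AF1700C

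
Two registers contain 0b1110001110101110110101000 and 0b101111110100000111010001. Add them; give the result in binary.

0b10100001101001111101111001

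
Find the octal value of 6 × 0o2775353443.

Multiply each base-8 digit by 6, carrying:
  3×6 = 18 → write 2 carry 2
  4×6+2 = 26 → write 2 carry 3
  4×6+3 = 27 → write 3 carry 3
  3×6+3 = 21 → write 5 carry 2
  5×6+2 = 32 → write 0 carry 4
  3×6+4 = 22 → write 6 carry 2
  5×6+2 = 32 → write 0 carry 4
  7×6+4 = 46 → write 6 carry 5
  7×6+5 = 47 → write 7 carry 5
  2×6+5 = 17 → write 1 carry 2
  remaining carry: 2

0o21760605322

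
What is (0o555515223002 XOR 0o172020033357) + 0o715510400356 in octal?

0o1345245610733

First 0o555515223002 XOR 0o172020033357 = 0o427535210355.
Add column by column in base 8, right to left:
  5+6 = 3 carry 1
  5+5+1 = 3 carry 1
  3+3+1 = 7
  0+0 = 0
  1+0 = 1
  2+4 = 6
  5+0 = 5
  3+1 = 4
  5+5 = 2 carry 1
  7+5+1 = 5 carry 1
  2+1+1 = 4
  4+7 = 3 carry 1
  final carry 1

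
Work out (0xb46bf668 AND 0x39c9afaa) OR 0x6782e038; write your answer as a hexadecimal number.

0x77cbe638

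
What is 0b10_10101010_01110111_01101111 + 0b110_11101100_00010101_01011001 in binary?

Add column by column in base 2, right to left:
  1+1 = 0 carry 1
  1+0+1 = 0 carry 1
  1+0+1 = 0 carry 1
  1+1+1 = 1 carry 1
  0+1+1 = 0 carry 1
  1+0+1 = 0 carry 1
  1+1+1 = 1 carry 1
  0+0+1 = 1
  1+1 = 0 carry 1
  1+0+1 = 0 carry 1
  1+1+1 = 1 carry 1
  0+0+1 = 1
  1+1 = 0 carry 1
  1+0+1 = 0 carry 1
  1+0+1 = 0 carry 1
  0+0+1 = 1
  0+0 = 0
  1+0 = 1
  0+1 = 1
  1+1 = 0 carry 1
  0+0+1 = 1
  1+1 = 0 carry 1
  0+1+1 = 0 carry 1
  1+1+1 = 1 carry 1
  0+0+1 = 1
  1+1 = 0 carry 1
  0+1+1 = 0 carry 1
  final carry 1

0b1001100101101000110011001000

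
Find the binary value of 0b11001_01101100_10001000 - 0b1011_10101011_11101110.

Subtract column by column in base 2:
  0-0 → 0
  0-1 → 1 (borrow)
  0-1-1 → 0 (borrow)
  1-1-1 → 1 (borrow)
  0-0-1 → 1 (borrow)
  0-1-1 → 0 (borrow)
  0-1-1 → 0 (borrow)
  1-1-1 → 1 (borrow)
  0-1-1 → 0 (borrow)
  0-1-1 → 0 (borrow)
  1-0-1 → 0
  1-1 → 0
  0-0 → 0
  1-1 → 0
  1-0 → 1
  0-1 → 1 (borrow)
  1-1-1 → 1 (borrow)
  0-1-1 → 0 (borrow)
  0-0-1 → 1 (borrow)
  1-1-1 → 1 (borrow)
  1-0-1 → 0

0b11011100000010011010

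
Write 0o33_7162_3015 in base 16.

Each octal digit is 3 bits: 3=011 3=011 7=111 1=001 6=110 2=010 3=011 0=000 1=001 5=101.
Group the bits into nibbles: 0001 1011 1110 0111 0010 0110 0000 1101 → 1BE7260D.

0x1BE7260D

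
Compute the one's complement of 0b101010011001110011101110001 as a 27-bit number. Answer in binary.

0b010101100110001100010001110

Invert each bit: 101010011001110011101110001 → 010101100110001100010001110.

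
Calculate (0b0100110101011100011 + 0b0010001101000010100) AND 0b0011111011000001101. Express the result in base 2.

Add column by column in base 2, right to left:
  1+0 = 1
  1+0 = 1
  0+1 = 1
  0+0 = 0
  0+1 = 1
  1+0 = 1
  1+0 = 1
  1+0 = 1
  0+0 = 0
  1+1 = 0 carry 1
  0+0+1 = 1
  1+1 = 0 carry 1
  0+1+1 = 0 carry 1
  1+0+1 = 0 carry 1
  1+0+1 = 0 carry 1
  0+0+1 = 1
  0+1 = 1
  1+0 = 1
Sum = 0b111000010011110111; now AND with 0b0011111011000001101:
  0111000010011110111
& 0011111011000001101
= 0011000010000000101

0b11000010000000101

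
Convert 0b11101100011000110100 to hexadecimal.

Group the bits into nibbles: 1110 1100 0110 0011 0100 → ec634.

0xec634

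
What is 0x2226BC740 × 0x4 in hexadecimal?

0x889AF1D00

Multiply each base-16 digit by 4, carrying:
  0×4 = 0 → write 0
  4×4 = 16 → write 0 carry 1
  7×4+1 = 29 → write D carry 1
  C×4+1 = 49 → write 1 carry 3
  B×4+3 = 47 → write F carry 2
  6×4+2 = 26 → write A carry 1
  2×4+1 = 9 → write 9
  2×4 = 8 → write 8
  2×4 = 8 → write 8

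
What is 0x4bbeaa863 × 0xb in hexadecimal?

Multiply each base-16 digit by 11, carrying:
  3×11 = 33 → write 1 carry 2
  6×11+2 = 68 → write 4 carry 4
  8×11+4 = 92 → write c carry 5
  a×11+5 = 115 → write 3 carry 7
  a×11+7 = 117 → write 5 carry 7
  e×11+7 = 161 → write 1 carry 10
  b×11+10 = 131 → write 3 carry 8
  b×11+8 = 129 → write 1 carry 8
  4×11+8 = 52 → write 4 carry 3
  remaining carry: 3

0x3413153c41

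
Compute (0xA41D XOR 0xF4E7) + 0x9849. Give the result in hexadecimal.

0xE943

First 0xA41D XOR 0xF4E7 = 0x50FA.
Add column by column in base 16, right to left:
  A+9 = 3 carry 1
  F+4+1 = 4 carry 1
  0+8+1 = 9
  5+9 = E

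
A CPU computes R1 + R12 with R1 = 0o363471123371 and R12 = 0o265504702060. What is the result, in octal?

0o651176025451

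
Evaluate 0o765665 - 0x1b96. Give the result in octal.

0o750037

0x1b96 = 0o15626 in octal.
Subtract column by column in base 8:
  5-6 → 7 (borrow)
  6-2-1 → 3
  6-6 → 0
  5-5 → 0
  6-1 → 5
  7-0 → 7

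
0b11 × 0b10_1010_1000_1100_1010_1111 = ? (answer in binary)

0b11111111010011000001101

Multiply each base-2 digit by 3, carrying:
  1×3 = 3 → write 1 carry 1
  1×3+1 = 4 → write 0 carry 2
  1×3+2 = 5 → write 1 carry 2
  1×3+2 = 5 → write 1 carry 2
  0×3+2 = 2 → write 0 carry 1
  1×3+1 = 4 → write 0 carry 2
  0×3+2 = 2 → write 0 carry 1
  1×3+1 = 4 → write 0 carry 2
  0×3+2 = 2 → write 0 carry 1
  0×3+1 = 1 → write 1
  1×3 = 3 → write 1 carry 1
  1×3+1 = 4 → write 0 carry 2
  0×3+2 = 2 → write 0 carry 1
  0×3+1 = 1 → write 1
  0×3 = 0 → write 0
  1×3 = 3 → write 1 carry 1
  0×3+1 = 1 → write 1
  1×3 = 3 → write 1 carry 1
  0×3+1 = 1 → write 1
  1×3 = 3 → write 1 carry 1
  0×3+1 = 1 → write 1
  1×3 = 3 → write 1 carry 1
  remaining carry: 1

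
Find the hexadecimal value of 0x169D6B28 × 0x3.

0x43D84178

Multiply each base-16 digit by 3, carrying:
  8×3 = 24 → write 8 carry 1
  2×3+1 = 7 → write 7
  B×3 = 33 → write 1 carry 2
  6×3+2 = 20 → write 4 carry 1
  D×3+1 = 40 → write 8 carry 2
  9×3+2 = 29 → write D carry 1
  6×3+1 = 19 → write 3 carry 1
  1×3+1 = 4 → write 4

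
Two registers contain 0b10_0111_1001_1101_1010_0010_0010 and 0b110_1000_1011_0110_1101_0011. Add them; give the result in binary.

0b10111000101001000011110101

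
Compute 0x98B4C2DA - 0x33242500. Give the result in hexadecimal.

Subtract column by column in base 16:
  A-0 → A
  D-0 → D
  2-5 → D (borrow)
  C-2-1 → 9
  4-4 → 0
  B-2 → 9
  8-3 → 5
  9-3 → 6

0x65909DDA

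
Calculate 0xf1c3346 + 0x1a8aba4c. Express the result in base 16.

0x29a6ed92

Add column by column in base 16, right to left:
  6+c = 2 carry 1
  4+4+1 = 9
  3+a = d
  3+b = e
  c+a = 6 carry 1
  1+8+1 = a
  f+a = 9 carry 1
  0+1+1 = 2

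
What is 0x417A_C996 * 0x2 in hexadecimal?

Multiply each base-16 digit by 2, carrying:
  6×2 = 12 → write C
  9×2 = 18 → write 2 carry 1
  9×2+1 = 19 → write 3 carry 1
  C×2+1 = 25 → write 9 carry 1
  A×2+1 = 21 → write 5 carry 1
  7×2+1 = 15 → write F
  1×2 = 2 → write 2
  4×2 = 8 → write 8

0x82F5932C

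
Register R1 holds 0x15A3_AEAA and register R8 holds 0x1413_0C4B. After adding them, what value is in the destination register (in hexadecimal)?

0x29B6BAF5

Add column by column in base 16, right to left:
  A+B = 5 carry 1
  A+4+1 = F
  E+C = A carry 1
  A+0+1 = B
  3+3 = 6
  A+1 = B
  5+4 = 9
  1+1 = 2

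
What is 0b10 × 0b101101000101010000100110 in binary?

0b1011010001010100001001100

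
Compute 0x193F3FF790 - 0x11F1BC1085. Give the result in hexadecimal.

Subtract column by column in base 16:
  0-5 → B (borrow)
  9-8-1 → 0
  7-0 → 7
  F-1 → E
  F-C → 3
  3-B → 8 (borrow)
  F-1-1 → D
  3-F → 4 (borrow)
  9-1-1 → 7
  1-1 → 0

0x74D83E70B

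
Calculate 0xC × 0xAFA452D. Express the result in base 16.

Multiply each base-16 digit by 12, carrying:
  D×12 = 156 → write C carry 9
  2×12+9 = 33 → write 1 carry 2
  5×12+2 = 62 → write E carry 3
  4×12+3 = 51 → write 3 carry 3
  A×12+3 = 123 → write B carry 7
  F×12+7 = 187 → write B carry 11
  A×12+11 = 131 → write 3 carry 8
  remaining carry: 8

0x83BB3E1C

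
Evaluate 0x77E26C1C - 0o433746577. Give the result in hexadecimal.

0x73729E9D

0o433746577 = 0x46FCD7F in hexadecimal.
Subtract column by column in base 16:
  C-F → D (borrow)
  1-7-1 → 9 (borrow)
  C-D-1 → E (borrow)
  6-C-1 → 9 (borrow)
  2-F-1 → 2 (borrow)
  E-6-1 → 7
  7-4 → 3
  7-0 → 7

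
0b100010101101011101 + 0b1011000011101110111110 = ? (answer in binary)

Add column by column in base 2, right to left:
  1+0 = 1
  0+1 = 1
  1+1 = 0 carry 1
  1+1+1 = 1 carry 1
  1+1+1 = 1 carry 1
  0+1+1 = 0 carry 1
  1+0+1 = 0 carry 1
  0+1+1 = 0 carry 1
  1+1+1 = 1 carry 1
  1+1+1 = 1 carry 1
  0+0+1 = 1
  1+1 = 0 carry 1
  0+1+1 = 0 carry 1
  1+1+1 = 1 carry 1
  0+0+1 = 1
  0+0 = 0
  0+0 = 0
  1+0 = 1
  0+1 = 1
  0+1 = 1
  0+0 = 0
  0+1 = 1

0b1011100110011100011011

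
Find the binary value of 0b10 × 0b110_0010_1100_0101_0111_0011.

0b110001011000101011100110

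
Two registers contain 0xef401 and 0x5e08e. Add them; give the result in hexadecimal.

Add column by column in base 16, right to left:
  1+e = f
  0+8 = 8
  4+0 = 4
  f+e = d carry 1
  e+5+1 = 4 carry 1
  final carry 1

0x14d48f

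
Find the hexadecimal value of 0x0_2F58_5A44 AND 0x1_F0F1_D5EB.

0x020505040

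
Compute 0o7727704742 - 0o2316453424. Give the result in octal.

Subtract column by column in base 8:
  2-4 → 6 (borrow)
  4-2-1 → 1
  7-4 → 3
  4-3 → 1
  0-5 → 3 (borrow)
  7-4-1 → 2
  7-6 → 1
  2-1 → 1
  7-3 → 4
  7-2 → 5

0o5411231316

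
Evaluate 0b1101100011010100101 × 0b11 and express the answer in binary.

Multiply each base-2 digit by 3, carrying:
  1×3 = 3 → write 1 carry 1
  0×3+1 = 1 → write 1
  1×3 = 3 → write 1 carry 1
  0×3+1 = 1 → write 1
  0×3 = 0 → write 0
  1×3 = 3 → write 1 carry 1
  0×3+1 = 1 → write 1
  1×3 = 3 → write 1 carry 1
  0×3+1 = 1 → write 1
  1×3 = 3 → write 1 carry 1
  1×3+1 = 4 → write 0 carry 2
  0×3+2 = 2 → write 0 carry 1
  0×3+1 = 1 → write 1
  0×3 = 0 → write 0
  1×3 = 3 → write 1 carry 1
  1×3+1 = 4 → write 0 carry 2
  0×3+2 = 2 → write 0 carry 1
  1×3+1 = 4 → write 0 carry 2
  1×3+2 = 5 → write 1 carry 2
  remaining carry: 10

0b101000101001111101111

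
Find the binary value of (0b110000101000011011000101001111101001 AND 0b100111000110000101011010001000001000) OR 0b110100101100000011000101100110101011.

0b110100101100000011000101101110101011

0b110000101000011011000101001111101001 AND 0b100111000110000101011010001000001000 = 0b100000000000000001000000001000001000.
Then OR with 0b110100101100000011000101100110101011.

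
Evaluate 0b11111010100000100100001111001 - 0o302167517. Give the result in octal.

0b11111010100000100100001111001 = 0o3724044171 in octal.
Subtract column by column in base 8:
  1-7 → 2 (borrow)
  7-1-1 → 5
  1-5 → 4 (borrow)
  4-7-1 → 4 (borrow)
  4-6-1 → 5 (borrow)
  0-1-1 → 6 (borrow)
  4-2-1 → 1
  2-0 → 2
  7-3 → 4
  3-0 → 3

0o3421654452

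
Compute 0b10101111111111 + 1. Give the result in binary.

0b10110000000000

The trailing 10 digits are 1 (max in base 2), so adding 1 cascades: they roll to 0 and the next digit up increments.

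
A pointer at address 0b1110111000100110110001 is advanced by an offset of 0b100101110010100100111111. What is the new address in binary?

0b110100101011001011110000

Add column by column in base 2, right to left:
  1+1 = 0 carry 1
  0+1+1 = 0 carry 1
  0+1+1 = 0 carry 1
  0+1+1 = 0 carry 1
  1+1+1 = 1 carry 1
  1+1+1 = 1 carry 1
  0+0+1 = 1
  1+0 = 1
  1+1 = 0 carry 1
  0+0+1 = 1
  0+0 = 0
  1+1 = 0 carry 1
  0+0+1 = 1
  0+1 = 1
  0+0 = 0
  1+0 = 1
  1+1 = 0 carry 1
  1+1+1 = 1 carry 1
  0+1+1 = 0 carry 1
  1+0+1 = 0 carry 1
  1+1+1 = 1 carry 1
  1+0+1 = 0 carry 1
  0+0+1 = 1
  0+1 = 1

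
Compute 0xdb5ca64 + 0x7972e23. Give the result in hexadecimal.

0x154cf887

Add column by column in base 16, right to left:
  4+3 = 7
  6+2 = 8
  a+e = 8 carry 1
  c+2+1 = f
  5+7 = c
  b+9 = 4 carry 1
  d+7+1 = 5 carry 1
  final carry 1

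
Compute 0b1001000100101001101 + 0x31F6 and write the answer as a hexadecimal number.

0b1001000100101001101 = 0x4894D in hexadecimal.
Add column by column in base 16, right to left:
  D+6 = 3 carry 1
  4+F+1 = 4 carry 1
  9+1+1 = B
  8+3 = B
  4+0 = 4

0x4BB43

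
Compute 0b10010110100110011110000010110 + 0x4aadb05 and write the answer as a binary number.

0x4aadb05 = 0b100101010101101101100000101 in binary.
Add column by column in base 2, right to left:
  0+1 = 1
  1+0 = 1
  1+1 = 0 carry 1
  0+0+1 = 1
  1+0 = 1
  0+0 = 0
  0+0 = 0
  0+0 = 0
  0+1 = 1
  0+1 = 1
  1+0 = 1
  1+1 = 0 carry 1
  1+1+1 = 1 carry 1
  1+0+1 = 0 carry 1
  0+1+1 = 0 carry 1
  0+1+1 = 0 carry 1
  1+0+1 = 0 carry 1
  1+1+1 = 1 carry 1
  0+0+1 = 1
  0+1 = 1
  1+0 = 1
  0+1 = 1
  1+0 = 1
  1+1 = 0 carry 1
  0+0+1 = 1
  1+0 = 1
  0+1 = 1
  0+0 = 0
  1+0 = 1

0b10111011111100001011100011011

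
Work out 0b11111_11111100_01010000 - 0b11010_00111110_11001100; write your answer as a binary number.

Subtract column by column in base 2:
  0-0 → 0
  0-0 → 0
  0-1 → 1 (borrow)
  0-1-1 → 0 (borrow)
  1-0-1 → 0
  0-0 → 0
  1-1 → 0
  0-1 → 1 (borrow)
  0-0-1 → 1 (borrow)
  0-1-1 → 0 (borrow)
  1-1-1 → 1 (borrow)
  1-1-1 → 1 (borrow)
  1-1-1 → 1 (borrow)
  1-1-1 → 1 (borrow)
  1-0-1 → 0
  1-0 → 1
  1-0 → 1
  1-1 → 0
  1-0 → 1
  1-1 → 0
  1-1 → 0

0b1011011110110000100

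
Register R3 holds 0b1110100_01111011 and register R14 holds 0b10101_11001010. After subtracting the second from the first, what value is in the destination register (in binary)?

0b101111010110001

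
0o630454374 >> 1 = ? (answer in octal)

1 bits is not a whole number of base-8 digits; in binary: 110011000100101100011111100 >> 1 = 11001100010010110001111110.

0o314226176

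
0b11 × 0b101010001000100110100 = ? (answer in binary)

0b1111110011001110011100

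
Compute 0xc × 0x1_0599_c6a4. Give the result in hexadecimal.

0xc43354fb0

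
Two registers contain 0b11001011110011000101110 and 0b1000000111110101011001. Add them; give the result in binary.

Add column by column in base 2, right to left:
  0+1 = 1
  1+0 = 1
  1+0 = 1
  1+1 = 0 carry 1
  0+1+1 = 0 carry 1
  1+0+1 = 0 carry 1
  0+1+1 = 0 carry 1
  0+0+1 = 1
  0+1 = 1
  1+0 = 1
  1+1 = 0 carry 1
  0+1+1 = 0 carry 1
  0+1+1 = 0 carry 1
  1+1+1 = 1 carry 1
  1+1+1 = 1 carry 1
  1+0+1 = 0 carry 1
  1+0+1 = 0 carry 1
  0+0+1 = 1
  1+0 = 1
  0+0 = 0
  0+0 = 0
  1+1 = 0 carry 1
  1+0+1 = 0 carry 1
  final carry 1

0b100001100110001110000111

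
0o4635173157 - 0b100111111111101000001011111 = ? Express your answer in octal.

0o4135223020

0b100111111111101000001011111 = 0o477750137 in octal.
Subtract column by column in base 8:
  7-7 → 0
  5-3 → 2
  1-1 → 0
  3-0 → 3
  7-5 → 2
  1-7 → 2 (borrow)
  5-7-1 → 5 (borrow)
  3-7-1 → 3 (borrow)
  6-4-1 → 1
  4-0 → 4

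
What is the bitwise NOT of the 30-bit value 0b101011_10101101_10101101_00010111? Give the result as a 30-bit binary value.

0b010100010100100101001011101000

Invert each bit: 101011101011011010110100010111 → 010100010100100101001011101000.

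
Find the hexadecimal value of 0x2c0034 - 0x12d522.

Subtract column by column in base 16:
  4-2 → 2
  3-2 → 1
  0-5 → b (borrow)
  0-d-1 → 2 (borrow)
  c-2-1 → 9
  2-1 → 1

0x192b12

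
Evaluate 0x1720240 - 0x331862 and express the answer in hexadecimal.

0x13EE9DE

Subtract column by column in base 16:
  0-2 → E (borrow)
  4-6-1 → D (borrow)
  2-8-1 → 9 (borrow)
  0-1-1 → E (borrow)
  2-3-1 → E (borrow)
  7-3-1 → 3
  1-0 → 1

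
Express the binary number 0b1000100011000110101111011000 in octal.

0o1043065730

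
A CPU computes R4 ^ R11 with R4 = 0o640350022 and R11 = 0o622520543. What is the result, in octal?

XOR each oct digit independently (no carries):
  6^6=0, 4^2=6, 0^2=2, 3^5=6, 5^2=7, 0^0=0, 0^5=5, 2^4=6, 2^3=1

0o062670561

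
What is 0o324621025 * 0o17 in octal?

Multiply each base-8 digit by 15, carrying:
  5×15 = 75 → write 3 carry 9
  2×15+9 = 39 → write 7 carry 4
  0×15+4 = 4 → write 4
  1×15 = 15 → write 7 carry 1
  2×15+1 = 31 → write 7 carry 3
  6×15+3 = 93 → write 5 carry 11
  4×15+11 = 71 → write 7 carry 8
  2×15+8 = 38 → write 6 carry 4
  3×15+4 = 49 → write 1 carry 6
  remaining carry: 6

0o6167577473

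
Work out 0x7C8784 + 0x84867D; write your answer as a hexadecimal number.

0x1010E01

Add column by column in base 16, right to left:
  4+D = 1 carry 1
  8+7+1 = 0 carry 1
  7+6+1 = E
  8+8 = 0 carry 1
  C+4+1 = 1 carry 1
  7+8+1 = 0 carry 1
  final carry 1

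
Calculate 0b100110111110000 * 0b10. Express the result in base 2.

0b1001101111100000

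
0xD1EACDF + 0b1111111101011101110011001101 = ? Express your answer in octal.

0xD1EACDF = 0o1507526337 in octal.
0b1111111101011101110011001101 = 0o1775356315 in octal.
Add column by column in base 8, right to left:
  7+5 = 4 carry 1
  3+1+1 = 5
  3+3 = 6
  6+6 = 4 carry 1
  2+5+1 = 0 carry 1
  5+3+1 = 1 carry 1
  7+5+1 = 5 carry 1
  0+7+1 = 0 carry 1
  5+7+1 = 5 carry 1
  1+1+1 = 3

0o3505104654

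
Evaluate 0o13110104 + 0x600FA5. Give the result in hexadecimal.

0o13110104 = 0x2C9044 in hexadecimal.
Add column by column in base 16, right to left:
  4+5 = 9
  4+A = E
  0+F = F
  9+0 = 9
  C+0 = C
  2+6 = 8

0x8C9FE9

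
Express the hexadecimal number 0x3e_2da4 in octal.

Expand each hex digit to 4 bits: 3=0011 e=1110 2=0010 d=1101 a=1010 4=0100.
Group the bits in threes: 001 111 100 010 110 110 100 100 → 17426644.

0o17426644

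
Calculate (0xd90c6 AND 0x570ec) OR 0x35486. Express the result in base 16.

0x754c6

0xd90c6 AND 0x570ec = 0x510c4.
Then OR with 0x35486.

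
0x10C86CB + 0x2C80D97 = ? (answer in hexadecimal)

0x3D49462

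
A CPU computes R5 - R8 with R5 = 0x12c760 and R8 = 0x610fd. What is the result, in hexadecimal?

Subtract column by column in base 16:
  0-d → 3 (borrow)
  6-f-1 → 6 (borrow)
  7-0-1 → 6
  c-1 → b
  2-6 → c (borrow)
  1-0-1 → 0

0xcb663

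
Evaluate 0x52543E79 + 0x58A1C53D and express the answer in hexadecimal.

0xAAF603B6

Add column by column in base 16, right to left:
  9+D = 6 carry 1
  7+3+1 = B
  E+5 = 3 carry 1
  3+C+1 = 0 carry 1
  4+1+1 = 6
  5+A = F
  2+8 = A
  5+5 = A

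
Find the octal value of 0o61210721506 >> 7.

7 bits is not a whole number of base-8 digits; in binary: 110001010001000111010001101000110 >> 7 = 11000101000100011101000110.

0o305043506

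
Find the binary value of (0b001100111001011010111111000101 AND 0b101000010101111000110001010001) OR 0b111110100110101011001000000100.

0b111110110111111011111001000101

0b001100111001011010111111000101 AND 0b101000010101111000110001010001 = 0b001000010001011000110001000001.
Then OR with 0b111110100110101011001000000100.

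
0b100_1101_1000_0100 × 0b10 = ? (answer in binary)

0b1001101100001000

Multiply each base-2 digit by 2, carrying:
  0×2 = 0 → write 0
  0×2 = 0 → write 0
  1×2 = 2 → write 0 carry 1
  0×2+1 = 1 → write 1
  0×2 = 0 → write 0
  0×2 = 0 → write 0
  0×2 = 0 → write 0
  1×2 = 2 → write 0 carry 1
  1×2+1 = 3 → write 1 carry 1
  0×2+1 = 1 → write 1
  1×2 = 2 → write 0 carry 1
  1×2+1 = 3 → write 1 carry 1
  0×2+1 = 1 → write 1
  0×2 = 0 → write 0
  1×2 = 2 → write 0 carry 1
  remaining carry: 1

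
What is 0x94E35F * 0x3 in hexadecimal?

Multiply each base-16 digit by 3, carrying:
  F×3 = 45 → write D carry 2
  5×3+2 = 17 → write 1 carry 1
  3×3+1 = 10 → write A
  E×3 = 42 → write A carry 2
  4×3+2 = 14 → write E
  9×3 = 27 → write B carry 1
  remaining carry: 1

0x1BEAA1D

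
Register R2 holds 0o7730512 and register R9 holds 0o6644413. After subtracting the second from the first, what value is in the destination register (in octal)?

Subtract column by column in base 8:
  2-3 → 7 (borrow)
  1-1-1 → 7 (borrow)
  5-4-1 → 0
  0-4 → 4 (borrow)
  3-4-1 → 6 (borrow)
  7-6-1 → 0
  7-6 → 1

0o1064077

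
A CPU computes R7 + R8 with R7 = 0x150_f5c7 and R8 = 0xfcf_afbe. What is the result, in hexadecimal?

Add column by column in base 16, right to left:
  7+e = 5 carry 1
  c+b+1 = 8 carry 1
  5+f+1 = 5 carry 1
  f+a+1 = a carry 1
  0+f+1 = 0 carry 1
  5+c+1 = 2 carry 1
  1+f+1 = 1 carry 1
  final carry 1

0x1120a585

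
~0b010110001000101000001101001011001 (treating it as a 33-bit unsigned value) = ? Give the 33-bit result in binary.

Invert each bit: 010110001000101000001101001011001 → 101001110111010111110010110100110.

0b101001110111010111110010110100110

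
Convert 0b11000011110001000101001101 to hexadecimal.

0x30f114d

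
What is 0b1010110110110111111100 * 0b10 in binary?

0b10101101101101111111000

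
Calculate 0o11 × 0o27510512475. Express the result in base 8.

0o324615637445

Multiply each base-8 digit by 9, carrying:
  5×9 = 45 → write 5 carry 5
  7×9+5 = 68 → write 4 carry 8
  4×9+8 = 44 → write 4 carry 5
  2×9+5 = 23 → write 7 carry 2
  1×9+2 = 11 → write 3 carry 1
  5×9+1 = 46 → write 6 carry 5
  0×9+5 = 5 → write 5
  1×9 = 9 → write 1 carry 1
  5×9+1 = 46 → write 6 carry 5
  7×9+5 = 68 → write 4 carry 8
  2×9+8 = 26 → write 2 carry 3
  remaining carry: 3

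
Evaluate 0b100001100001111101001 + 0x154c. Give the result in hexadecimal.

0b100001100001111101001 = 0x10c3e9 in hexadecimal.
Add column by column in base 16, right to left:
  9+c = 5 carry 1
  e+4+1 = 3 carry 1
  3+5+1 = 9
  c+1 = d
  0+0 = 0
  1+0 = 1

0x10d935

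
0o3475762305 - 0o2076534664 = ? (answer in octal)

Subtract column by column in base 8:
  5-4 → 1
  0-6 → 2 (borrow)
  3-6-1 → 4 (borrow)
  2-4-1 → 5 (borrow)
  6-3-1 → 2
  7-5 → 2
  5-6 → 7 (borrow)
  7-7-1 → 7 (borrow)
  4-0-1 → 3
  3-2 → 1

0o1377225421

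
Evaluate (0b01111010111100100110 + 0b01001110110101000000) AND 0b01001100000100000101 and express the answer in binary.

0b1001000000000000100

Add column by column in base 2, right to left:
  0+0 = 0
  1+0 = 1
  1+0 = 1
  0+0 = 0
  0+0 = 0
  1+0 = 1
  0+1 = 1
  0+0 = 0
  1+1 = 0 carry 1
  1+0+1 = 0 carry 1
  1+1+1 = 1 carry 1
  1+1+1 = 1 carry 1
  0+0+1 = 1
  1+1 = 0 carry 1
  0+1+1 = 0 carry 1
  1+1+1 = 1 carry 1
  1+0+1 = 0 carry 1
  1+0+1 = 0 carry 1
  1+1+1 = 1 carry 1
  final carry 1
Sum = 0b11001001110001100110; now AND with 0b01001100000100000101:
  11001001110001100110
& 01001100000100000101
= 01001000000000000100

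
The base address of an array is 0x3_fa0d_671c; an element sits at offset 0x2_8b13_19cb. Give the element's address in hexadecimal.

Add column by column in base 16, right to left:
  c+b = 7 carry 1
  1+c+1 = e
  7+9 = 0 carry 1
  6+1+1 = 8
  d+3 = 0 carry 1
  0+1+1 = 2
  a+b = 5 carry 1
  f+8+1 = 8 carry 1
  3+2+1 = 6

0x6852080e7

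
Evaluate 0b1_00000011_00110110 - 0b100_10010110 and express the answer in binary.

Subtract column by column in base 2:
  0-0 → 0
  1-1 → 0
  1-1 → 0
  0-0 → 0
  1-1 → 0
  1-0 → 1
  0-0 → 0
  0-1 → 1 (borrow)
  1-0-1 → 0
  1-0 → 1
  0-1 → 1 (borrow)
  0-0-1 → 1 (borrow)
  0-0-1 → 1 (borrow)
  0-0-1 → 1 (borrow)
  0-0-1 → 1 (borrow)
  0-0-1 → 1 (borrow)
  1-0-1 → 0

0b1111111010100000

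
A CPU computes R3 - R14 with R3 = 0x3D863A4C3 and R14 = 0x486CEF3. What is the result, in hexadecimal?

0x3D3DCD5D0

Subtract column by column in base 16:
  3-3 → 0
  C-F → D (borrow)
  4-E-1 → 5 (borrow)
  A-C-1 → D (borrow)
  3-6-1 → C (borrow)
  6-8-1 → D (borrow)
  8-4-1 → 3
  D-0 → D
  3-0 → 3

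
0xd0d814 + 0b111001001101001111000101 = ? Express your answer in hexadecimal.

0x1b5abd9

0b111001001101001111000101 = 0xe4d3c5 in hexadecimal.
Add column by column in base 16, right to left:
  4+5 = 9
  1+c = d
  8+3 = b
  d+d = a carry 1
  0+4+1 = 5
  d+e = b carry 1
  final carry 1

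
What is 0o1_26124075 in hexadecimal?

Each octal digit is 3 bits: 1=001 2=010 6=110 1=001 2=010 4=100 0=000 7=111 5=101.
Group the bits into nibbles: 0001 0101 1000 1010 1000 0011 1101 → 158a83d.

0x158a83d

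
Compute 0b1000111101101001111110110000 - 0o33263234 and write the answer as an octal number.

0o1042234424

0b1000111101101001111110110000 = 0o1075517660 in octal.
Subtract column by column in base 8:
  0-4 → 4 (borrow)
  6-3-1 → 2
  6-2 → 4
  7-3 → 4
  1-6 → 3 (borrow)
  5-2-1 → 2
  5-3 → 2
  7-3 → 4
  0-0 → 0
  1-0 → 1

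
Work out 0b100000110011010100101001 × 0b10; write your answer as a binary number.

Multiply each base-2 digit by 2, carrying:
  1×2 = 2 → write 0 carry 1
  0×2+1 = 1 → write 1
  0×2 = 0 → write 0
  1×2 = 2 → write 0 carry 1
  0×2+1 = 1 → write 1
  1×2 = 2 → write 0 carry 1
  0×2+1 = 1 → write 1
  0×2 = 0 → write 0
  1×2 = 2 → write 0 carry 1
  0×2+1 = 1 → write 1
  1×2 = 2 → write 0 carry 1
  0×2+1 = 1 → write 1
  1×2 = 2 → write 0 carry 1
  1×2+1 = 3 → write 1 carry 1
  0×2+1 = 1 → write 1
  0×2 = 0 → write 0
  1×2 = 2 → write 0 carry 1
  1×2+1 = 3 → write 1 carry 1
  0×2+1 = 1 → write 1
  0×2 = 0 → write 0
  0×2 = 0 → write 0
  0×2 = 0 → write 0
  0×2 = 0 → write 0
  1×2 = 2 → write 0 carry 1
  remaining carry: 1

0b1000001100110101001010010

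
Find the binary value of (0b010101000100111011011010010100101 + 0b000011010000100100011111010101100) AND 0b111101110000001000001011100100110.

0b11000010000001000001001100000000

Add column by column in base 2, right to left:
  1+0 = 1
  0+0 = 0
  1+1 = 0 carry 1
  0+1+1 = 0 carry 1
  0+0+1 = 1
  1+1 = 0 carry 1
  0+0+1 = 1
  1+1 = 0 carry 1
  0+0+1 = 1
  0+1 = 1
  1+1 = 0 carry 1
  0+1+1 = 0 carry 1
  1+1+1 = 1 carry 1
  1+1+1 = 1 carry 1
  0+0+1 = 1
  1+0 = 1
  1+0 = 1
  0+1 = 1
  1+0 = 1
  1+0 = 1
  1+1 = 0 carry 1
  0+0+1 = 1
  0+0 = 0
  1+0 = 1
  0+0 = 0
  0+1 = 1
  0+0 = 0
  1+1 = 0 carry 1
  0+1+1 = 0 carry 1
  1+0+1 = 0 carry 1
  0+0+1 = 1
  1+0 = 1
Sum = 0b11000010101011111111001101010001; now AND with 0b111101110000001000001011100100110:
  011000010101011111111001101010001
& 111101110000001000001011100100110
= 011000010000001000001001100000000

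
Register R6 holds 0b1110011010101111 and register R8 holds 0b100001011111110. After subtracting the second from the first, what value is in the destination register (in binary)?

0b1010001110110001

Subtract column by column in base 2:
  1-0 → 1
  1-1 → 0
  1-1 → 0
  1-1 → 0
  0-1 → 1 (borrow)
  1-1-1 → 1 (borrow)
  0-1-1 → 0 (borrow)
  1-1-1 → 1 (borrow)
  0-0-1 → 1 (borrow)
  1-1-1 → 1 (borrow)
  1-0-1 → 0
  0-0 → 0
  0-0 → 0
  1-0 → 1
  1-1 → 0
  1-0 → 1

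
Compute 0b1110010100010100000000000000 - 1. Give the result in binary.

0b1110010100010011111111111111

The trailing 14 digits are 0, so subtracting 1 borrows through: they become 1 and the next digit up decrements.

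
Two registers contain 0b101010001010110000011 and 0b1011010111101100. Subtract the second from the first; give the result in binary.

0b101000101111110010111

Subtract column by column in base 2:
  1-0 → 1
  1-0 → 1
  0-1 → 1 (borrow)
  0-1-1 → 0 (borrow)
  0-0-1 → 1 (borrow)
  0-1-1 → 0 (borrow)
  0-1-1 → 0 (borrow)
  1-1-1 → 1 (borrow)
  1-1-1 → 1 (borrow)
  0-0-1 → 1 (borrow)
  1-1-1 → 1 (borrow)
  0-0-1 → 1 (borrow)
  1-1-1 → 1 (borrow)
  0-1-1 → 0 (borrow)
  0-0-1 → 1 (borrow)
  0-1-1 → 0 (borrow)
  1-0-1 → 0
  0-0 → 0
  1-0 → 1
  0-0 → 0
  1-0 → 1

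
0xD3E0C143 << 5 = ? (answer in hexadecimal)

5 bits is not a whole number of base-16 digits; in binary: 11010011111000001100000101000011 << 5 = 1101001111100000110000010100001100000.

0x1A7C182860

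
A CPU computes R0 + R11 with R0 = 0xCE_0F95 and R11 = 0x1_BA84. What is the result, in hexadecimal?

Add column by column in base 16, right to left:
  5+4 = 9
  9+8 = 1 carry 1
  F+A+1 = A carry 1
  0+B+1 = C
  E+1 = F
  C+0 = C

0xCFCA19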